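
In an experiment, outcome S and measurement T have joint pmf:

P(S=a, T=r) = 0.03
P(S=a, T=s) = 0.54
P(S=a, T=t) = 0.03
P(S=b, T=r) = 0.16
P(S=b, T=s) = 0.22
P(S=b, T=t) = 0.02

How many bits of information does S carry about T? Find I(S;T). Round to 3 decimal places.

0.143 bits

Marginals: p(S) = (0.6000, 0.4000), p(T) = (0.1900, 0.7600, 0.0500).
I(S;T) = Σ p(x,y)·log₂[p(x,y)/(p(x)p(y))].
  (a,r): 0.03·log₂(0.2632) = -0.0578
  (a,s): 0.54·log₂(1.1842) = 0.1317
  (a,t): 0.03·log₂(1.0000) = 0.0000
  (b,r): 0.16·log₂(2.1053) = 0.1718
  (b,s): 0.22·log₂(0.7237) = -0.1026
  (b,t): 0.02·log₂(1.0000) = 0.0000
Sum = 0.143 bits.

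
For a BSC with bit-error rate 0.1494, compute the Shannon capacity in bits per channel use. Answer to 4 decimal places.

0.3917 bits

Binary symmetric channel: C = 1 − h₂(ε) where h₂ is the binary entropy function.
h₂(0.1494) = −0.1494·log₂0.1494 − 0.8506·log₂0.8506 = 0.6083.
C = 1 − 0.6083 = 0.3917 bits per channel use.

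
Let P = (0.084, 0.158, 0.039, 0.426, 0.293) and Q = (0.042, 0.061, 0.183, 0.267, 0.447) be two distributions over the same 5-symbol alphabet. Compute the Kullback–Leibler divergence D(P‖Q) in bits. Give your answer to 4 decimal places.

0.3225 bits

D(P‖Q) = Σ p·log₂(p/q).
  0.084·log₂(0.084/0.042) = 0.08400
  0.158·log₂(0.158/0.061) = 0.21694
  0.039·log₂(0.039/0.183) = -0.08698
  0.426·log₂(0.426/0.267) = 0.28713
  0.293·log₂(0.293/0.447) = -0.17855
D(P‖Q) = 0.3225 bits.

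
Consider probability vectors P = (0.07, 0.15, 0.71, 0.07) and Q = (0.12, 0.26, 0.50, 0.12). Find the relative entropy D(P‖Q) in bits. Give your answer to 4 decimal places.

0.1313 bits

D(P‖Q) = Σ p·log₂(p/q).
  0.07·log₂(0.07/0.12) = -0.05443
  0.15·log₂(0.15/0.26) = -0.11903
  0.71·log₂(0.71/0.50) = 0.35918
  0.07·log₂(0.07/0.12) = -0.05443
D(P‖Q) = 0.1313 bits.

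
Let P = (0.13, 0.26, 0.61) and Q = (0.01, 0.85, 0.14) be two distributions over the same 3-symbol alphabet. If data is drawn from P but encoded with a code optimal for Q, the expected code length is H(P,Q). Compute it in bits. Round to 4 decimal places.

H(P,Q) = −Σ p·log₂ q.
  −0.13·log₂(0.01) = 0.86370
  −0.26·log₂(0.85) = 0.06096
  −0.61·log₂(0.14) = 1.73027
H(P,Q) = 2.6549 bits.

2.6549 bits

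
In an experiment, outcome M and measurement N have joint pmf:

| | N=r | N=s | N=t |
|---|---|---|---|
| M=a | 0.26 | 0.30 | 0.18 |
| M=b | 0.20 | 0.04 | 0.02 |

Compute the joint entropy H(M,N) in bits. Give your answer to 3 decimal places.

H(M,N) = −Σ p(x,y)·log₂ p(x,y) over all 6 cells.
  cell (a,r): −0.26·log₂0.26 = 0.5053
  cell (a,s): −0.30·log₂0.30 = 0.5211
  cell (a,t): −0.18·log₂0.18 = 0.4453
  cell (b,r): −0.20·log₂0.20 = 0.4644
  cell (b,s): −0.04·log₂0.04 = 0.1858
  cell (b,t): −0.02·log₂0.02 = 0.1129
Sum = 2.235 bits.

2.235 bits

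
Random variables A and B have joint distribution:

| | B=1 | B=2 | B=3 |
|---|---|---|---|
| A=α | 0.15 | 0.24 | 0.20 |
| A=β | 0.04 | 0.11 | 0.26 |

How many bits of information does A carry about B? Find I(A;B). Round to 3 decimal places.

0.067 bits

Marginals: p(A) = (0.5900, 0.4100), p(B) = (0.1900, 0.3500, 0.4600).
I(A;B) = Σ p(x,y)·log₂[p(x,y)/(p(x)p(y))].
  (α,1): 0.15·log₂(1.3381) = 0.0630
  (α,2): 0.24·log₂(1.1622) = 0.0521
  (α,3): 0.20·log₂(0.7369) = -0.0881
  (β,1): 0.04·log₂(0.5135) = -0.0385
  (β,2): 0.11·log₂(0.7666) = -0.0422
  (β,3): 0.26·log₂(1.3786) = 0.1204
Sum = 0.067 bits.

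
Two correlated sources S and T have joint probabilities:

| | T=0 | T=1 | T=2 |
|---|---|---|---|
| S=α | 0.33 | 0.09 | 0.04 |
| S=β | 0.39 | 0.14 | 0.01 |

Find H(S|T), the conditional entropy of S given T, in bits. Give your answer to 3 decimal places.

0.975 bits

Marginals: p(S) = (0.4600, 0.5400), p(T) = (0.7200, 0.2300, 0.0500).
H(S|T) = Σ p(T) · H(S|T=·).
  T=0: p=0.7200, H(S|T=0) = 0.9950
  T=1: p=0.2300, H(S|T=1) = 0.9656
  T=2: p=0.0500, H(S|T=2) = 0.7219
Weighted sum = 0.975 bits.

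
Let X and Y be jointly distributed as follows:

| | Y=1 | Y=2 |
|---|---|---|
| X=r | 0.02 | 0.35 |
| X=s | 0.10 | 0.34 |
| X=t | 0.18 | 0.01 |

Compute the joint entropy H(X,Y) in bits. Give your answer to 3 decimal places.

2.016 bits

H(X,Y) = −Σ p(x,y)·log₂ p(x,y) over all 6 cells.
  cell (r,1): −0.02·log₂0.02 = 0.1129
  cell (r,2): −0.35·log₂0.35 = 0.5301
  cell (s,1): −0.10·log₂0.10 = 0.3322
  cell (s,2): −0.34·log₂0.34 = 0.5292
  cell (t,1): −0.18·log₂0.18 = 0.4453
  cell (t,2): −0.01·log₂0.01 = 0.0664
Sum = 2.016 bits.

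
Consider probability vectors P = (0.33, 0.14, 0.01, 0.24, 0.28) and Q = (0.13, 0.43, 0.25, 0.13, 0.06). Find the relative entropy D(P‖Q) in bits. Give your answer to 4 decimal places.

1.0050 bits

D(P‖Q) = Σ p·log₂(p/q).
  0.33·log₂(0.33/0.13) = 0.44350
  0.14·log₂(0.14/0.43) = -0.22665
  0.01·log₂(0.01/0.25) = -0.04644
  0.24·log₂(0.24/0.13) = 0.21229
  0.28·log₂(0.28/0.06) = 0.62227
D(P‖Q) = 1.0050 bits.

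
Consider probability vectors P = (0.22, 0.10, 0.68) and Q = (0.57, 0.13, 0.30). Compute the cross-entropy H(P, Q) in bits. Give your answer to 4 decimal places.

1.6539 bits

H(P,Q) = −Σ p·log₂ q.
  −0.22·log₂(0.57) = 0.17841
  −0.10·log₂(0.13) = 0.29434
  −0.68·log₂(0.30) = 1.18114
H(P,Q) = 1.6539 bits.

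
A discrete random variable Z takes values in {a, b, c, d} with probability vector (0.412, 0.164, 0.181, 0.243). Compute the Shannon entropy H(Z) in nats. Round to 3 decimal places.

H(Z) = −Σ p·ln p.
  −(0.412)·ln(0.412) = 0.3653
  −(0.164)·ln(0.164) = 0.2965
  −(0.181)·ln(0.181) = 0.3094
  −(0.243)·ln(0.243) = 0.3438
Sum: 0.3653 + 0.2965 + 0.3094 + 0.3438 = 1.315 nats.

1.315 nats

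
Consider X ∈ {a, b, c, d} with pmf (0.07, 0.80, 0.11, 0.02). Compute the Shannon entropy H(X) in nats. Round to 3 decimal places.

0.686 nats

H(X) = −Σ p·ln p.
  −(0.07)·ln(0.07) = 0.1861
  −(0.80)·ln(0.80) = 0.1785
  −(0.11)·ln(0.11) = 0.2428
  −(0.02)·ln(0.02) = 0.0782
Sum: 0.1861 + 0.1785 + 0.2428 + 0.0782 = 0.686 nats.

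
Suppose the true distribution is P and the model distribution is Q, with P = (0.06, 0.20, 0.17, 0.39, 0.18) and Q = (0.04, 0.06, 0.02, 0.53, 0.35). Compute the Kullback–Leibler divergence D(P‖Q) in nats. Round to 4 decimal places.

D(P‖Q) = Σ p·ln(p/q).
  0.06·ln(0.06/0.04) = 0.02433
  0.20·ln(0.20/0.06) = 0.24079
  0.17·ln(0.17/0.02) = 0.36381
  0.39·ln(0.39/0.53) = -0.11962
  0.18·ln(0.18/0.35) = -0.11970
D(P‖Q) = 0.3896 nats.

0.3896 nats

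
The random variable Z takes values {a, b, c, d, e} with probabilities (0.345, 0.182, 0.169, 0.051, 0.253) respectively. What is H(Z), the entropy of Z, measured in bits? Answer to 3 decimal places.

2.131 bits

H(Z) = −Σ p·log₂ p.
  −(0.345)·log₂(0.345) = 0.5297
  −(0.182)·log₂(0.182) = 0.4474
  −(0.169)·log₂(0.169) = 0.4335
  −(0.051)·log₂(0.051) = 0.2190
  −(0.253)·log₂(0.253) = 0.5016
Sum: 0.5297 + 0.4474 + 0.4335 + 0.2190 + 0.5016 = 2.131 bits.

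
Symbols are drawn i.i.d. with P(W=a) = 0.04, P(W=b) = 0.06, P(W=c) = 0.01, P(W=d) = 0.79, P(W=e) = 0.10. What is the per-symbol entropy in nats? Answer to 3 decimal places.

0.760 nats

H(W) = −Σ p·ln p.
  −(0.04)·ln(0.04) = 0.1288
  −(0.06)·ln(0.06) = 0.1688
  −(0.01)·ln(0.01) = 0.0461
  −(0.79)·ln(0.79) = 0.1862
  −(0.10)·ln(0.10) = 0.2303
Sum: 0.1288 + 0.1688 + 0.0461 + 0.1862 + 0.2303 = 0.760 nats.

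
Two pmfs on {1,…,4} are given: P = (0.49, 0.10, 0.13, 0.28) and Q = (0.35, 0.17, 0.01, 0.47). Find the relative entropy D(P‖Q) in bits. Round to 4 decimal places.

D(P‖Q) = Σ p·log₂(p/q).
  0.49·log₂(0.49/0.35) = 0.23786
  0.10·log₂(0.10/0.17) = -0.07655
  0.13·log₂(0.13/0.01) = 0.48106
  0.28·log₂(0.28/0.47) = -0.20923
D(P‖Q) = 0.4331 bits.

0.4331 bits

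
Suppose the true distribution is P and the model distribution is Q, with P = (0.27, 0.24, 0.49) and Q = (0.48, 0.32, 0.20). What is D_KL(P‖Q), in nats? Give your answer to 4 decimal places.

D(P‖Q) = Σ p·ln(p/q).
  0.27·ln(0.27/0.48) = -0.15535
  0.24·ln(0.24/0.32) = -0.06904
  0.49·ln(0.49/0.20) = 0.43908
D(P‖Q) = 0.2147 nats.

0.2147 nats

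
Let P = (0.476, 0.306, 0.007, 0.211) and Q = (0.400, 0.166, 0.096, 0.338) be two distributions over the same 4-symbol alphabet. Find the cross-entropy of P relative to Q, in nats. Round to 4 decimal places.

1.2309 nats

H(P,Q) = −Σ p·ln q.
  −0.476·ln(0.400) = 0.43615
  −0.306·ln(0.166) = 0.54950
  −0.007·ln(0.096) = 0.01640
  −0.211·ln(0.338) = 0.22887
H(P,Q) = 1.2309 nats.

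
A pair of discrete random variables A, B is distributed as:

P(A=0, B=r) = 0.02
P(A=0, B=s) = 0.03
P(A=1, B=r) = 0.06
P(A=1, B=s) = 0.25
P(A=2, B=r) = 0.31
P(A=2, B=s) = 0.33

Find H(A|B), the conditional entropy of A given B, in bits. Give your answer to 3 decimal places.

1.095 bits

Chain rule: H(A|B) = H(A,B) − H(B).
Marginals: p(A) = (0.0500, 0.3100, 0.6400), p(B) = (0.3900, 0.6100).
H(A,B) = 2.0598 bits; H(B) = 0.9648 bits.
H(A|B) = 2.0598 − 0.9648 = 1.095 bits.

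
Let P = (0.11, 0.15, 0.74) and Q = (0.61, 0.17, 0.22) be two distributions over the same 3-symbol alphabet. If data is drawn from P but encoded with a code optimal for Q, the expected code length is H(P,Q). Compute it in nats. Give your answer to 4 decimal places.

H(P,Q) = −Σ p·ln q.
  −0.11·ln(0.61) = 0.05437
  −0.15·ln(0.17) = 0.26579
  −0.74·ln(0.22) = 1.12045
H(P,Q) = 1.4406 nats.

1.4406 nats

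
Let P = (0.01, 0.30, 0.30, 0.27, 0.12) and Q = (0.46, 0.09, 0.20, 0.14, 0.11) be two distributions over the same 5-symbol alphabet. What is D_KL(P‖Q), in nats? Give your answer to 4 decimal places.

D(P‖Q) = Σ p·ln(p/q).
  0.01·ln(0.01/0.46) = -0.03829
  0.30·ln(0.30/0.09) = 0.36119
  0.30·ln(0.30/0.20) = 0.12164
  0.27·ln(0.27/0.14) = 0.17733
  0.12·ln(0.12/0.11) = 0.01044
D(P‖Q) = 0.6323 nats.

0.6323 nats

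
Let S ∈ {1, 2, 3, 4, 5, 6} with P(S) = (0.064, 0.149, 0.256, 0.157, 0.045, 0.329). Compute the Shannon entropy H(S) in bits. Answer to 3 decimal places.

H(S) = −Σ p·log₂ p.
  −(0.064)·log₂(0.064) = 0.2538
  −(0.149)·log₂(0.149) = 0.4092
  −(0.256)·log₂(0.256) = 0.5032
  −(0.157)·log₂(0.157) = 0.4194
  −(0.045)·log₂(0.045) = 0.2013
  −(0.329)·log₂(0.329) = 0.5277
Sum: 0.2538 + 0.4092 + 0.5032 + 0.4194 + 0.2013 + 0.5277 = 2.315 bits.

2.315 bits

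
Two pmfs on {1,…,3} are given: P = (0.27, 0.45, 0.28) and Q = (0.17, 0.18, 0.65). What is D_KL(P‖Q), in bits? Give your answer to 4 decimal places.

0.4349 bits

D(P‖Q) = Σ p·log₂(p/q).
  0.27·log₂(0.27/0.17) = 0.18020
  0.45·log₂(0.45/0.18) = 0.59487
  0.28·log₂(0.28/0.65) = -0.34020
D(P‖Q) = 0.4349 bits.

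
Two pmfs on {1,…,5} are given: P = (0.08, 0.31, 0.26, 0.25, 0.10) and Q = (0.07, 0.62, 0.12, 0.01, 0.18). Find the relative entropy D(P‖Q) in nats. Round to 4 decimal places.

0.7428 nats

D(P‖Q) = Σ p·ln(p/q).
  0.08·ln(0.08/0.07) = 0.01068
  0.31·ln(0.31/0.62) = -0.21488
  0.26·ln(0.26/0.12) = 0.20103
  0.25·ln(0.25/0.01) = 0.80472
  0.10·ln(0.10/0.18) = -0.05878
D(P‖Q) = 0.7428 nats.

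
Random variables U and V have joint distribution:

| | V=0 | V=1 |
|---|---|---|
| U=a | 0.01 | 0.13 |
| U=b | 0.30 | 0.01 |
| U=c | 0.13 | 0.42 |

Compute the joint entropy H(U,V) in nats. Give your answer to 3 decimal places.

1.348 nats

H(U,V) = −Σ p(x,y)·ln p(x,y) over all 6 cells.
  cell (a,0): −0.01·ln0.01 = 0.0461
  cell (a,1): −0.13·ln0.13 = 0.2652
  cell (b,0): −0.30·ln0.30 = 0.3612
  cell (b,1): −0.01·ln0.01 = 0.0461
  cell (c,0): −0.13·ln0.13 = 0.2652
  cell (c,1): −0.42·ln0.42 = 0.3644
Sum = 1.348 nats.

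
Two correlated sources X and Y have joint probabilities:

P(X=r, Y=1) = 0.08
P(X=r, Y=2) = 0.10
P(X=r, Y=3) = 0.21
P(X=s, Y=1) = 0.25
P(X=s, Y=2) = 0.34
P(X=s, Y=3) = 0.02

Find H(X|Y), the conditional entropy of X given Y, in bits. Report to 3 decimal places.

Marginals: p(X) = (0.3900, 0.6100), p(Y) = (0.3300, 0.4400, 0.2300).
H(X|Y) = Σ p(Y) · H(X|Y=·).
  Y=1: p=0.3300, H(X|Y=1) = 0.7990
  Y=2: p=0.4400, H(X|Y=2) = 0.7732
  Y=3: p=0.2300, H(X|Y=3) = 0.4262
Weighted sum = 0.702 bits.

0.702 bits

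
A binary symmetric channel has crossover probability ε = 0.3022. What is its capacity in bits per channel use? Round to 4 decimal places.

0.1160 bits

Binary symmetric channel: C = 1 − h₂(ε) where h₂ is the binary entropy function.
h₂(0.3022) = −0.3022·log₂0.3022 − 0.6978·log₂0.6978 = 0.8840.
C = 1 − 0.8840 = 0.1160 bits per channel use.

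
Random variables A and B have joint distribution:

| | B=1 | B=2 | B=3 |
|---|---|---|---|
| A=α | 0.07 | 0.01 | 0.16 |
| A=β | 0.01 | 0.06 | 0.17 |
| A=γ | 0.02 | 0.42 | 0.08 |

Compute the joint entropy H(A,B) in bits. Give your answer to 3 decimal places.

2.433 bits

H(A,B) = −Σ p(x,y)·log₂ p(x,y) over all 9 cells.
  cell (α,1): −0.07·log₂0.07 = 0.2686
  cell (α,2): −0.01·log₂0.01 = 0.0664
  cell (α,3): −0.16·log₂0.16 = 0.4230
  cell (β,1): −0.01·log₂0.01 = 0.0664
  cell (β,2): −0.06·log₂0.06 = 0.2435
  cell (β,3): −0.17·log₂0.17 = 0.4346
  cell (γ,1): −0.02·log₂0.02 = 0.1129
  cell (γ,2): −0.42·log₂0.42 = 0.5256
  cell (γ,3): −0.08·log₂0.08 = 0.2915
Sum = 2.433 bits.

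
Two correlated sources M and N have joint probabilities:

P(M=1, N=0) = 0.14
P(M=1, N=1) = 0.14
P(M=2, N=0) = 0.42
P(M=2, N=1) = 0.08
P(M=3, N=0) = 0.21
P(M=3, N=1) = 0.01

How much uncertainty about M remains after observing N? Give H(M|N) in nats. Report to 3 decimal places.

Chain rule: H(M|N) = H(M,N) − H(N).
Marginals: p(M) = (0.2800, 0.5000, 0.2200), p(N) = (0.7700, 0.2300).
H(M,N) = 1.4907 nats; H(N) = 0.5393 nats.
H(M|N) = 1.4907 − 0.5393 = 0.951 nats.

0.951 nats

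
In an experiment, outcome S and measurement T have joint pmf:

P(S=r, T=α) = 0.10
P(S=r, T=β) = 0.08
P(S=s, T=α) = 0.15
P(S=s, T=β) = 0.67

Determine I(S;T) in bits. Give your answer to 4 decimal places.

0.0700 bits

Marginals: p(S) = (0.1800, 0.8200), p(T) = (0.2500, 0.7500).
I(S;T) = H(S) + H(T) − H(S,T).
H(S) = 0.6801, H(T) = 0.8113, H(S,T) = 1.4214.
I(S;T) = 0.6801 + 0.8113 − 1.4214 = 0.0700 bits.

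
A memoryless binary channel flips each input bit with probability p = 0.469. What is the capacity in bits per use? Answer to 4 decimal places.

0.0028 bits

Binary symmetric channel: C = 1 − h₂(ε) where h₂ is the binary entropy function.
h₂(0.469) = −0.469·log₂0.469 − 0.531·log₂0.531 = 0.9972.
C = 1 − 0.9972 = 0.0028 bits per channel use.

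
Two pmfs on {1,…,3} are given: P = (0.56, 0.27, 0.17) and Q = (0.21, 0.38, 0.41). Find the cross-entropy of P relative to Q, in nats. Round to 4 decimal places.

1.2868 nats

H(P,Q) = −Σ p·ln q.
  −0.56·ln(0.21) = 0.87396
  −0.27·ln(0.38) = 0.26125
  −0.17·ln(0.41) = 0.15157
H(P,Q) = 1.2868 nats.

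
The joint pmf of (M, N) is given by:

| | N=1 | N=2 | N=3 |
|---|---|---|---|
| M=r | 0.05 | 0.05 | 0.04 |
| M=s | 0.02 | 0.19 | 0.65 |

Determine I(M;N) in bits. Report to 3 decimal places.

0.126 bits

Marginals: p(M) = (0.1400, 0.8600), p(N) = (0.0700, 0.2400, 0.6900).
I(M;N) = H(M) + H(N) − H(M,N).
H(M) = 0.5842, H(N) = 1.1321, H(M,N) = 1.5900.
I(M;N) = 0.5842 + 1.1321 − 1.5900 = 0.126 bits.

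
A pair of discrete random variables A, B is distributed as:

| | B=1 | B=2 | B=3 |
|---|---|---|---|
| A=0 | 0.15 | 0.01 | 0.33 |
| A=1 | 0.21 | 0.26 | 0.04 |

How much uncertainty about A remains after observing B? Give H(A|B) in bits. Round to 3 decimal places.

0.597 bits

Marginals: p(A) = (0.4900, 0.5100), p(B) = (0.3600, 0.2700, 0.3700).
H(A|B) = Σ p(B) · H(A|B=·).
  B=1: p=0.3600, H(A|B=1) = 0.9799
  B=2: p=0.2700, H(A|B=2) = 0.2285
  B=3: p=0.3700, H(A|B=3) = 0.4942
Weighted sum = 0.597 bits.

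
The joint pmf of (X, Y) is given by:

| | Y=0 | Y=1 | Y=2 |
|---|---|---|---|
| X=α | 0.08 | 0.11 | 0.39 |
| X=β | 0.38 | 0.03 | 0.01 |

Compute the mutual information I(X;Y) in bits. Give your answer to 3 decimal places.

Marginals: p(X) = (0.5800, 0.4200), p(Y) = (0.4600, 0.1400, 0.4000).
I(X;Y) = Σ p(x,y)·log₂[p(x,y)/(p(x)p(y))].
  (α,0): 0.08·log₂(0.2999) = -0.1390
  (α,1): 0.11·log₂(1.3547) = 0.0482
  (α,2): 0.39·log₂(1.6810) = 0.2922
  (β,0): 0.38·log₂(1.9669) = 0.3708
  (β,1): 0.03·log₂(0.5102) = -0.0291
  (β,2): 0.01·log₂(0.0595) = -0.0407
Sum = 0.502 bits.

0.502 bits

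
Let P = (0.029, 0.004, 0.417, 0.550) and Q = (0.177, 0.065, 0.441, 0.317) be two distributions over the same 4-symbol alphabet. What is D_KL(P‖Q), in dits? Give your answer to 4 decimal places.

D(P‖Q) = Σ p·log₁₀(p/q).
  0.029·log₁₀(0.029/0.177) = -0.02278
  0.004·log₁₀(0.004/0.065) = -0.00484
  0.417·log₁₀(0.417/0.441) = -0.01013
  0.550·log₁₀(0.550/0.317) = 0.13162
D(P‖Q) = 0.0939 dits.

0.0939 dits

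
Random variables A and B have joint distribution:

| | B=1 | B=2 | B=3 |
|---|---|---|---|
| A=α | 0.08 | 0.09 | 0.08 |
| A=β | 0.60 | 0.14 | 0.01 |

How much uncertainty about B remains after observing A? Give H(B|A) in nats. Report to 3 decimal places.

0.686 nats

Chain rule: H(B|A) = H(A,B) − H(A).
Marginals: p(A) = (0.2500, 0.7500), p(B) = (0.6800, 0.2300, 0.0900).
H(A,B) = 1.2486 nats; H(A) = 0.5623 nats.
H(B|A) = 1.2486 − 0.5623 = 0.686 nats.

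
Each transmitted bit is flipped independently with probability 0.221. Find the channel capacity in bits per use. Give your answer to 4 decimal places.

0.2380 bits

Binary symmetric channel: C = 1 − h₂(ε) where h₂ is the binary entropy function.
h₂(0.221) = −0.221·log₂0.221 − 0.779·log₂0.779 = 0.7620.
C = 1 − 0.7620 = 0.2380 bits per channel use.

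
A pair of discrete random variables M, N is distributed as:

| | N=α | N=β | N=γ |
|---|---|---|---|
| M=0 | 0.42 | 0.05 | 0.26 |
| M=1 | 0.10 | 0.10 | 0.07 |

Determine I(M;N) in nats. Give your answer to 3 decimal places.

Marginals: p(M) = (0.7300, 0.2700), p(N) = (0.5200, 0.1500, 0.3300).
I(M;N) = H(M) + H(N) − H(M,N).
H(M) = 0.5833, H(N) = 0.9905, H(M,N) = 1.5110.
I(M;N) = 0.5833 + 0.9905 − 1.5110 = 0.063 nats.

0.063 nats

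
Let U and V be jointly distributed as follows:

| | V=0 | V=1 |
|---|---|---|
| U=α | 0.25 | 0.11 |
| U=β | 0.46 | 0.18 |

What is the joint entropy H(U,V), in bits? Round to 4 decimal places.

H(U,V) = −Σ p(x,y)·log₂ p(x,y) over all 4 cells.
  cell (α,0): −0.25·log₂0.25 = 0.50000
  cell (α,1): −0.11·log₂0.11 = 0.35029
  cell (β,0): −0.46·log₂0.46 = 0.51534
  cell (β,1): −0.18·log₂0.18 = 0.44531
Sum = 1.8109 bits.

1.8109 bits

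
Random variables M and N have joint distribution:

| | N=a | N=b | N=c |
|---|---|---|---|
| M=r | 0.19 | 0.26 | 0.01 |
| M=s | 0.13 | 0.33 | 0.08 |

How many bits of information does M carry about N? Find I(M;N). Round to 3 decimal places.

Marginals: p(M) = (0.4600, 0.5400), p(N) = (0.3200, 0.5900, 0.0900).
I(M;N) = Σ p(x,y)·log₂[p(x,y)/(p(x)p(y))].
  (r,a): 0.19·log₂(1.2908) = 0.0700
  (r,b): 0.26·log₂(0.9580) = -0.0161
  (r,c): 0.01·log₂(0.2415) = -0.0205
  (s,a): 0.13·log₂(0.7523) = -0.0534
  (s,b): 0.33·log₂(1.0358) = 0.0167
  (s,c): 0.08·log₂(1.6461) = 0.0575
Sum = 0.054 bits.

0.054 bits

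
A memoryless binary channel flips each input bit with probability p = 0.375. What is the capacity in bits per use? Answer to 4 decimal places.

0.0456 bits

Binary symmetric channel: C = 1 − h₂(ε) where h₂ is the binary entropy function.
h₂(0.375) = −0.375·log₂0.375 − 0.625·log₂0.625 = 0.9544.
C = 1 − 0.9544 = 0.0456 bits per channel use.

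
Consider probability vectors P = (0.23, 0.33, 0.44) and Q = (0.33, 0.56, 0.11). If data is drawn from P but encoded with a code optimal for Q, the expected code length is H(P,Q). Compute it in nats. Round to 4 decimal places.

1.4175 nats

H(P,Q) = −Σ p·ln q.
  −0.23·ln(0.33) = 0.25499
  −0.33·ln(0.56) = 0.19134
  −0.44·ln(0.11) = 0.97120
H(P,Q) = 1.4175 nats.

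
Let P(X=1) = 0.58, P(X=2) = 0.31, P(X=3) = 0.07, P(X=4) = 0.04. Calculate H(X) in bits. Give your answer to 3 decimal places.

1.434 bits

H(X) = −Σ p·log₂ p.
  −(0.58)·log₂(0.58) = 0.4558
  −(0.31)·log₂(0.31) = 0.5238
  −(0.07)·log₂(0.07) = 0.2686
  −(0.04)·log₂(0.04) = 0.1858
Sum: 0.4558 + 0.5238 + 0.2686 + 0.1858 = 1.434 bits.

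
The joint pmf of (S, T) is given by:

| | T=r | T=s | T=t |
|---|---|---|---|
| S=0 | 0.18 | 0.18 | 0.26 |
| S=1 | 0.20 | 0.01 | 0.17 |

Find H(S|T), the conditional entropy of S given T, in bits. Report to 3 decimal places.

Chain rule: H(S|T) = H(S,T) − H(T).
Marginals: p(S) = (0.6200, 0.3800), p(T) = (0.3800, 0.1900, 0.4300).
H(S,T) = 2.3613 bits; H(T) = 1.5092 bits.
H(S|T) = 2.3613 − 1.5092 = 0.852 bits.

0.852 bits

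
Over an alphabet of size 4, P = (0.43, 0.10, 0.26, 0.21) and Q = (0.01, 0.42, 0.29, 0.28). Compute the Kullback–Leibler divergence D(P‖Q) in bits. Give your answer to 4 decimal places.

1.9981 bits

D(P‖Q) = Σ p·log₂(p/q).
  0.43·log₂(0.43/0.01) = 2.33329
  0.10·log₂(0.10/0.42) = -0.20704
  0.26·log₂(0.26/0.29) = -0.04096
  0.21·log₂(0.21/0.28) = -0.08716
D(P‖Q) = 1.9981 bits.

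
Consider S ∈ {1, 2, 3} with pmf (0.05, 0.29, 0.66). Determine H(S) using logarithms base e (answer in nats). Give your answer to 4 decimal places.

0.7830 nats

H(S) = −Σ p·ln p.
  −(0.05)·ln(0.05) = 0.14979
  −(0.29)·ln(0.29) = 0.35898
  −(0.66)·ln(0.66) = 0.27424
Sum: 0.14979 + 0.35898 + 0.27424 = 0.7830 nats.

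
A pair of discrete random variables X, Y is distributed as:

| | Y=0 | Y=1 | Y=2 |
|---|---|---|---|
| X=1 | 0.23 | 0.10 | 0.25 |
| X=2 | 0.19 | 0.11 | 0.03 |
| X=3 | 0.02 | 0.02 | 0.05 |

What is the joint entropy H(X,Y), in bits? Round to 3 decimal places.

H(X,Y) = −Σ p(x,y)·log₂ p(x,y) over all 9 cells.
  cell (1,0): −0.23·log₂0.23 = 0.4877
  cell (1,1): −0.10·log₂0.10 = 0.3322
  cell (1,2): −0.25·log₂0.25 = 0.5000
  cell (2,0): −0.19·log₂0.19 = 0.4552
  cell (2,1): −0.11·log₂0.11 = 0.3503
  cell (2,2): −0.03·log₂0.03 = 0.1518
  cell (3,0): −0.02·log₂0.02 = 0.1129
  cell (3,1): −0.02·log₂0.02 = 0.1129
  cell (3,2): −0.05·log₂0.05 = 0.2161
Sum = 2.719 bits.

2.719 bits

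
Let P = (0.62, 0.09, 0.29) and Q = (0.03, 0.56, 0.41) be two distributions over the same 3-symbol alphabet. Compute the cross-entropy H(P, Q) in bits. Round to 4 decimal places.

H(P,Q) = −Σ p·log₂ q.
  −0.62·log₂(0.03) = 3.13651
  −0.09·log₂(0.56) = 0.07529
  −0.29·log₂(0.41) = 0.37303
H(P,Q) = 3.5848 bits.

3.5848 bits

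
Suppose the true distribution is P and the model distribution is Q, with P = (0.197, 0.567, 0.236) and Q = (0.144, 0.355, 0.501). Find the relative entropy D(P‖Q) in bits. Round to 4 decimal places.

0.2158 bits

D(P‖Q) = Σ p·log₂(p/q).
  0.197·log₂(0.197/0.144) = 0.08907
  0.567·log₂(0.567/0.355) = 0.38303
  0.236·log₂(0.236/0.501) = -0.25630
D(P‖Q) = 0.2158 bits.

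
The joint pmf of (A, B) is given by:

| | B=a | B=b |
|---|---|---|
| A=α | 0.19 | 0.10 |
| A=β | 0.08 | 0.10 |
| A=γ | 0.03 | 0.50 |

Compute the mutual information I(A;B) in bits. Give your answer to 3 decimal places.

0.267 bits

Marginals: p(A) = (0.2900, 0.1800, 0.5300), p(B) = (0.3000, 0.7000).
I(A;B) = Σ p(x,y)·log₂[p(x,y)/(p(x)p(y))].
  (α,a): 0.19·log₂(2.1839) = 0.2141
  (α,b): 0.10·log₂(0.4926) = -0.1021
  (β,a): 0.08·log₂(1.4815) = 0.0454
  (β,b): 0.10·log₂(0.7937) = -0.0333
  (γ,a): 0.03·log₂(0.1887) = -0.0722
  (γ,b): 0.50·log₂(1.3477) = 0.2153
Sum = 0.267 bits.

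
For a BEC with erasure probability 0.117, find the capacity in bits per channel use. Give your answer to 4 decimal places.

Binary erasure channel: capacity C = 1 − ε.
C = 1 − 0.117 = 0.8830 bits per channel use.

0.8830 bits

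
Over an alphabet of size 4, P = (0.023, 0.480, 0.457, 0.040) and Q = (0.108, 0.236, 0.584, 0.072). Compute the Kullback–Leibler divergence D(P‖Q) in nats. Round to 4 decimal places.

D(P‖Q) = Σ p·ln(p/q).
  0.023·ln(0.023/0.108) = -0.03557
  0.480·ln(0.480/0.236) = 0.34078
  0.457·ln(0.457/0.584) = -0.11206
  0.040·ln(0.040/0.072) = -0.02351
D(P‖Q) = 0.1696 nats.

0.1696 nats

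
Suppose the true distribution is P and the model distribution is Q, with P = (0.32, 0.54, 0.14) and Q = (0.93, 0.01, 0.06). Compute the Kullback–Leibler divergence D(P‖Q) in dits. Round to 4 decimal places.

0.8387 dits

D(P‖Q) = Σ p·log₁₀(p/q).
  0.32·log₁₀(0.32/0.93) = -0.14827
  0.54·log₁₀(0.54/0.01) = 0.93549
  0.14·log₁₀(0.14/0.06) = 0.05152
D(P‖Q) = 0.8387 dits.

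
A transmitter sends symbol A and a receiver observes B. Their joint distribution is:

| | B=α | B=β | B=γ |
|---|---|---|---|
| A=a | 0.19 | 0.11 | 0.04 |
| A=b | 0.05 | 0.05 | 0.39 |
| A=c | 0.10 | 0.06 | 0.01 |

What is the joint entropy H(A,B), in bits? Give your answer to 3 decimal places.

H(A,B) = −Σ p(x,y)·log₂ p(x,y) over all 9 cells.
  cell (a,α): −0.19·log₂0.19 = 0.4552
  cell (a,β): −0.11·log₂0.11 = 0.3503
  cell (a,γ): −0.04·log₂0.04 = 0.1858
  cell (b,α): −0.05·log₂0.05 = 0.2161
  cell (b,β): −0.05·log₂0.05 = 0.2161
  cell (b,γ): −0.39·log₂0.39 = 0.5298
  cell (c,α): −0.10·log₂0.10 = 0.3322
  cell (c,β): −0.06·log₂0.06 = 0.2435
  cell (c,γ): −0.01·log₂0.01 = 0.0664
Sum = 2.595 bits.

2.595 bits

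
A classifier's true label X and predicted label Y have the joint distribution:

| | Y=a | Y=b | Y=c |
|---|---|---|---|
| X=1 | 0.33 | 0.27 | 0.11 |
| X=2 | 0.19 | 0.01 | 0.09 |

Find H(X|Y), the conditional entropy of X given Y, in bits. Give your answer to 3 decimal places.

0.753 bits

Chain rule: H(X|Y) = H(X,Y) − H(Y).
Marginals: p(X) = (0.7100, 0.2900), p(Y) = (0.5200, 0.2800, 0.2000).
H(X,Y) = 2.2224 bits; H(Y) = 1.4692 bits.
H(X|Y) = 2.2224 − 1.4692 = 0.753 bits.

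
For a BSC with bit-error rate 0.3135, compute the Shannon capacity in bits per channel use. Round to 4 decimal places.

0.1028 bits

Binary symmetric channel: C = 1 − h₂(ε) where h₂ is the binary entropy function.
h₂(0.3135) = −0.3135·log₂0.3135 − 0.6865·log₂0.6865 = 0.8972.
C = 1 − 0.8972 = 0.1028 bits per channel use.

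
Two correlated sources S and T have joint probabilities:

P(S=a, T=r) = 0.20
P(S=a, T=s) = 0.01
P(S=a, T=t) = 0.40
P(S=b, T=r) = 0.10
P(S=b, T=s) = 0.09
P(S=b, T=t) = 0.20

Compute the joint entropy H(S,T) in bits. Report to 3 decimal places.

H(S,T) = −Σ p(x,y)·log₂ p(x,y) over all 6 cells.
  cell (a,r): −0.20·log₂0.20 = 0.4644
  cell (a,s): −0.01·log₂0.01 = 0.0664
  cell (a,t): −0.40·log₂0.40 = 0.5288
  cell (b,r): −0.10·log₂0.10 = 0.3322
  cell (b,s): −0.09·log₂0.09 = 0.3127
  cell (b,t): −0.20·log₂0.20 = 0.4644
Sum = 2.169 bits.

2.169 bits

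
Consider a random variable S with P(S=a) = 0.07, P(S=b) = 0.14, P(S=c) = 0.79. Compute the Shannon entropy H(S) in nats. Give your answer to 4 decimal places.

H(S) = −Σ p·ln p.
  −(0.07)·ln(0.07) = 0.18615
  −(0.14)·ln(0.14) = 0.27526
  −(0.79)·ln(0.79) = 0.18622
Sum: 0.18615 + 0.27526 + 0.18622 = 0.6476 nats.

0.6476 nats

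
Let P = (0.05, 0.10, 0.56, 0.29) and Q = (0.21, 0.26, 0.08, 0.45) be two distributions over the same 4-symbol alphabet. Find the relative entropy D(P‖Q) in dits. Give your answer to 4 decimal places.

D(P‖Q) = Σ p·log₁₀(p/q).
  0.05·log₁₀(0.05/0.21) = -0.03116
  0.10·log₁₀(0.10/0.26) = -0.04150
  0.56·log₁₀(0.56/0.08) = 0.47325
  0.29·log₁₀(0.29/0.45) = -0.05534
D(P‖Q) = 0.3453 dits.

0.3453 dits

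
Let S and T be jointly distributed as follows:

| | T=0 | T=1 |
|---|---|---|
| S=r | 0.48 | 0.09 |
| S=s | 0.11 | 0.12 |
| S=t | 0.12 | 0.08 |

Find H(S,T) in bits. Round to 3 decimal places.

2.197 bits

H(S,T) = −Σ p(x,y)·log₂ p(x,y) over all 6 cells.
  cell (r,0): −0.48·log₂0.48 = 0.5083
  cell (r,1): −0.09·log₂0.09 = 0.3127
  cell (s,0): −0.11·log₂0.11 = 0.3503
  cell (s,1): −0.12·log₂0.12 = 0.3671
  cell (t,0): −0.12·log₂0.12 = 0.3671
  cell (t,1): −0.08·log₂0.08 = 0.2915
Sum = 2.197 bits.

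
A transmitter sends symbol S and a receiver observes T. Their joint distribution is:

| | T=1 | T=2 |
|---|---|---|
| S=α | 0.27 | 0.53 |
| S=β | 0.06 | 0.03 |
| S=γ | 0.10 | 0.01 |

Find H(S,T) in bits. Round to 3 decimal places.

1.789 bits

H(S,T) = −Σ p(x,y)·log₂ p(x,y) over all 6 cells.
  cell (α,1): −0.27·log₂0.27 = 0.5100
  cell (α,2): −0.53·log₂0.53 = 0.4854
  cell (β,1): −0.06·log₂0.06 = 0.2435
  cell (β,2): −0.03·log₂0.03 = 0.1518
  cell (γ,1): −0.10·log₂0.10 = 0.3322
  cell (γ,2): −0.01·log₂0.01 = 0.0664
Sum = 1.789 bits.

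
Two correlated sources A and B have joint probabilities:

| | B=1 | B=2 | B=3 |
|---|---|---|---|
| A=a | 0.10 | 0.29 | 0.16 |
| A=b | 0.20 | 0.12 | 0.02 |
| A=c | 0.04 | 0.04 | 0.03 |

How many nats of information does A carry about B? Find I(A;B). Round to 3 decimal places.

0.093 nats

Marginals: p(A) = (0.5500, 0.3400, 0.1100), p(B) = (0.3400, 0.4500, 0.2100).
I(A;B) = H(A) + H(B) − H(A,B).
H(A) = 0.9384, H(B) = 1.0539, H(A,B) = 1.8997.
I(A;B) = 0.9384 + 1.0539 − 1.8997 = 0.093 nats.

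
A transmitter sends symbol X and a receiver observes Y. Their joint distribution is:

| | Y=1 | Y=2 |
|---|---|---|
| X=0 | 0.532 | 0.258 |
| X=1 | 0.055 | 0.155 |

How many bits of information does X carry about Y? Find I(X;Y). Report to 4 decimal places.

0.0838 bits

Marginals: p(X) = (0.7900, 0.2100), p(Y) = (0.5870, 0.4130).
I(X;Y) = Σ p(x,y)·log₂[p(x,y)/(p(x)p(y))].
  (0,1): 0.532·log₂(1.1472) = 0.10541
  (0,2): 0.258·log₂(0.7908) = -0.08738
  (1,1): 0.055·log₂(0.4462) = -0.06404
  (1,2): 0.155·log₂(1.7872) = 0.12984
Sum = 0.0838 bits.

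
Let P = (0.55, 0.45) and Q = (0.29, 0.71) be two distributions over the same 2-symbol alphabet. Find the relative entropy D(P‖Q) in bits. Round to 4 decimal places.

0.2118 bits

D(P‖Q) = Σ p·log₂(p/q).
  0.55·log₂(0.55/0.29) = 0.50786
  0.45·log₂(0.45/0.71) = -0.29605
D(P‖Q) = 0.2118 bits.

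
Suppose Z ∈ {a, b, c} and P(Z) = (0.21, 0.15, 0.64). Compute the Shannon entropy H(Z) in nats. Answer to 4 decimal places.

0.8979 nats

H(Z) = −Σ p·ln p.
  −(0.21)·ln(0.21) = 0.32774
  −(0.15)·ln(0.15) = 0.28457
  −(0.64)·ln(0.64) = 0.28562
Sum: 0.32774 + 0.28457 + 0.28562 = 0.8979 nats.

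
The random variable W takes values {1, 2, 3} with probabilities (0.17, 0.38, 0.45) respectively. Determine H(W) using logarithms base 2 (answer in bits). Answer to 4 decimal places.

H(W) = −Σ p·log₂ p.
  −(0.17)·log₂(0.17) = 0.43459
  −(0.38)·log₂(0.38) = 0.53045
  −(0.45)·log₂(0.45) = 0.51840
Sum: 0.43459 + 0.53045 + 0.51840 = 1.4834 bits.

1.4834 bits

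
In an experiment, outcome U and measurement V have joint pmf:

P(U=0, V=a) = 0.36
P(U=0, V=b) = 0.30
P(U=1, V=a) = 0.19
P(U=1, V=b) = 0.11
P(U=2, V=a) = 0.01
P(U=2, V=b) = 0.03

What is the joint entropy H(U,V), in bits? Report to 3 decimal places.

H(U,V) = −Σ p(x,y)·log₂ p(x,y) over all 6 cells.
  cell (0,a): −0.36·log₂0.36 = 0.5306
  cell (0,b): −0.30·log₂0.30 = 0.5211
  cell (1,a): −0.19·log₂0.19 = 0.4552
  cell (1,b): −0.11·log₂0.11 = 0.3503
  cell (2,a): −0.01·log₂0.01 = 0.0664
  cell (2,b): −0.03·log₂0.03 = 0.1518
Sum = 2.075 bits.

2.075 bits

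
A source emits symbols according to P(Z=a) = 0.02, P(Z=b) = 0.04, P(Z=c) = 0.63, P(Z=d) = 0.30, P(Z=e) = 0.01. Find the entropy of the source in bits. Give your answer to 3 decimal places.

1.306 bits

H(Z) = −Σ p·log₂ p.
  −(0.02)·log₂(0.02) = 0.1129
  −(0.04)·log₂(0.04) = 0.1858
  −(0.63)·log₂(0.63) = 0.4199
  −(0.30)·log₂(0.30) = 0.5211
  −(0.01)·log₂(0.01) = 0.0664
Sum: 0.1129 + 0.1858 + 0.4199 + 0.5211 + 0.0664 = 1.306 bits.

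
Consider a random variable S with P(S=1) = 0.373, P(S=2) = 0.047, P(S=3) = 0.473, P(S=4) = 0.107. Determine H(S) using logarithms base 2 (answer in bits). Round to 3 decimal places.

H(S) = −Σ p·log₂ p.
  −(0.373)·log₂(0.373) = 0.5307
  −(0.047)·log₂(0.047) = 0.2073
  −(0.473)·log₂(0.473) = 0.5109
  −(0.107)·log₂(0.107) = 0.3450
Sum: 0.5307 + 0.2073 + 0.5109 + 0.3450 = 1.594 bits.

1.594 bits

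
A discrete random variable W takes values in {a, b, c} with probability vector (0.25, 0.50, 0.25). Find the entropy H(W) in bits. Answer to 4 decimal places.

1.5000 bits

H(W) = −Σ p·log₂ p.
  −(0.25)·log₂(0.25) = 0.50000
  −(0.50)·log₂(0.50) = 0.50000
  −(0.25)·log₂(0.25) = 0.50000
Sum: 0.50000 + 0.50000 + 0.50000 = 1.5000 bits.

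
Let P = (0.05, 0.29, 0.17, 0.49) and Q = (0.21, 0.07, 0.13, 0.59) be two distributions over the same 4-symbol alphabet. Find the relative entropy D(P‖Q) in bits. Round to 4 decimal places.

0.4257 bits

D(P‖Q) = Σ p·log₂(p/q).
  0.05·log₂(0.05/0.21) = -0.10352
  0.29·log₂(0.29/0.07) = 0.59468
  0.17·log₂(0.17/0.13) = 0.06579
  0.49·log₂(0.49/0.59) = -0.13129
D(P‖Q) = 0.4257 bits.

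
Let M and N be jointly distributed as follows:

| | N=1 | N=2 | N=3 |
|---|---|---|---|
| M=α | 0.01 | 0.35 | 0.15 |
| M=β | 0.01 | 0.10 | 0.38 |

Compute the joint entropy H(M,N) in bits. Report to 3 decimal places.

H(M,N) = −Σ p(x,y)·log₂ p(x,y) over all 6 cells.
  cell (α,1): −0.01·log₂0.01 = 0.0664
  cell (α,2): −0.35·log₂0.35 = 0.5301
  cell (α,3): −0.15·log₂0.15 = 0.4105
  cell (β,1): −0.01·log₂0.01 = 0.0664
  cell (β,2): −0.10·log₂0.10 = 0.3322
  cell (β,3): −0.38·log₂0.38 = 0.5305
Sum = 1.936 bits.

1.936 bits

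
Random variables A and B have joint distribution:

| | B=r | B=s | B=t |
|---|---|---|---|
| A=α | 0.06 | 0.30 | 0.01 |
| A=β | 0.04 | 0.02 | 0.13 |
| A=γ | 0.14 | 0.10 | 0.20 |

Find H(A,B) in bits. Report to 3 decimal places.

2.706 bits

H(A,B) = −Σ p(x,y)·log₂ p(x,y) over all 9 cells.
  cell (α,r): −0.06·log₂0.06 = 0.2435
  cell (α,s): −0.30·log₂0.30 = 0.5211
  cell (α,t): −0.01·log₂0.01 = 0.0664
  cell (β,r): −0.04·log₂0.04 = 0.1858
  cell (β,s): −0.02·log₂0.02 = 0.1129
  cell (β,t): −0.13·log₂0.13 = 0.3826
  cell (γ,r): −0.14·log₂0.14 = 0.3971
  cell (γ,s): −0.10·log₂0.10 = 0.3322
  cell (γ,t): −0.20·log₂0.20 = 0.4644
Sum = 2.706 bits.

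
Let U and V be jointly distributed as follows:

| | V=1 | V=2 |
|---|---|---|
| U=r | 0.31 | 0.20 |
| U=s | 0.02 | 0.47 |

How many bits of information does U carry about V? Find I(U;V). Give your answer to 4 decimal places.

Marginals: p(U) = (0.5100, 0.4900), p(V) = (0.3300, 0.6700).
I(U;V) = H(U) + H(V) − H(U,V).
H(U) = 0.9997, H(V) = 0.9149, H(U,V) = 1.6130.
I(U;V) = 0.9997 + 0.9149 − 1.6130 = 0.3016 bits.

0.3016 bits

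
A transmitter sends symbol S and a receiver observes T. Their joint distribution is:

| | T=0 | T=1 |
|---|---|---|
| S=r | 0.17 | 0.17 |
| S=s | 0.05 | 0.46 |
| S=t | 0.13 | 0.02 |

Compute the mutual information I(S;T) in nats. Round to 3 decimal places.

Marginals: p(S) = (0.3400, 0.5100, 0.1500), p(T) = (0.3500, 0.6500).
I(S;T) = Σ p(x,y)·ln[p(x,y)/(p(x)p(y))].
  (r,0): 0.17·ln(1.4286) = 0.0606
  (r,1): 0.17·ln(0.7692) = -0.0446
  (s,0): 0.05·ln(0.2801) = -0.0636
  (s,1): 0.46·ln(1.3876) = 0.1507
  (t,0): 0.13·ln(2.4762) = 0.1179
  (t,1): 0.02·ln(0.2051) = -0.0317
Sum = 0.189 nats.

0.189 nats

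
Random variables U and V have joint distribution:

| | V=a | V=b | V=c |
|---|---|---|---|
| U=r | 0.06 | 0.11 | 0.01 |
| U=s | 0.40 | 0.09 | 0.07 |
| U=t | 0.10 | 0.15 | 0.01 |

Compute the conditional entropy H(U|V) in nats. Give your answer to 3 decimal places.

0.879 nats

Marginals: p(U) = (0.1800, 0.5600, 0.2600), p(V) = (0.5600, 0.3500, 0.0900).
H(U|V) = Σ p(V) · H(U|V=·).
  V=a: p=0.5600, H(U|V=a) = 0.7873
  V=b: p=0.3500, H(U|V=b) = 1.0761
  V=c: p=0.0900, H(U|V=c) = 0.6837
Weighted sum = 0.879 nats.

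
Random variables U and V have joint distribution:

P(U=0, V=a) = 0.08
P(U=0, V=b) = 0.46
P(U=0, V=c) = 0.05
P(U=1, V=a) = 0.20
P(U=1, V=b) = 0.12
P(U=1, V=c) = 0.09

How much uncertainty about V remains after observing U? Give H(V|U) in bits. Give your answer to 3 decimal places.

1.191 bits

Marginals: p(U) = (0.5900, 0.4100), p(V) = (0.2800, 0.5800, 0.1400).
H(V|U) = Σ p(U) · H(V|U=·).
  U=0: p=0.5900, H(V|U=0) = 0.9726
  U=1: p=0.4100, H(V|U=1) = 1.5042
Weighted sum = 1.191 bits.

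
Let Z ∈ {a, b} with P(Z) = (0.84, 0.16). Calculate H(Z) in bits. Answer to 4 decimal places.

0.6343 bits

H(Z) = −Σ p·log₂ p.
  −(0.84)·log₂(0.84) = 0.21129
  −(0.16)·log₂(0.16) = 0.42302
Sum: 0.21129 + 0.42302 = 0.6343 bits.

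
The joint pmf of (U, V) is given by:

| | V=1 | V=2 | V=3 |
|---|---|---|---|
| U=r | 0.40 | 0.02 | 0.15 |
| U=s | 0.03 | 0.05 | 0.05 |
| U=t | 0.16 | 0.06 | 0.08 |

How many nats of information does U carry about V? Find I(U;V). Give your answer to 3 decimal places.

Marginals: p(U) = (0.5700, 0.1300, 0.3000), p(V) = (0.5900, 0.1300, 0.2800).
I(U;V) = H(U) + H(V) − H(U,V).
H(U) = 0.9468, H(V) = 0.9330, H(U,V) = 1.7982.
I(U;V) = 0.9468 + 0.9330 − 1.7982 = 0.082 nats.

0.082 nats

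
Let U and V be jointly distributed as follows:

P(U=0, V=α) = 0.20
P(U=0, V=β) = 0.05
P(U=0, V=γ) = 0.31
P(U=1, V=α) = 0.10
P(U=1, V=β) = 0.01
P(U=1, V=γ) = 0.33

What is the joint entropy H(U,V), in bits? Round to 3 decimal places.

H(U,V) = −Σ p(x,y)·log₂ p(x,y) over all 6 cells.
  cell (0,α): −0.20·log₂0.20 = 0.4644
  cell (0,β): −0.05·log₂0.05 = 0.2161
  cell (0,γ): −0.31·log₂0.31 = 0.5238
  cell (1,α): −0.10·log₂0.10 = 0.3322
  cell (1,β): −0.01·log₂0.01 = 0.0664
  cell (1,γ): −0.33·log₂0.33 = 0.5278
Sum = 2.131 bits.

2.131 bits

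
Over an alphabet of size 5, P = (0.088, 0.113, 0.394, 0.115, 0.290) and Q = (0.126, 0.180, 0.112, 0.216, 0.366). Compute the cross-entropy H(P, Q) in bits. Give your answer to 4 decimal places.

2.4617 bits

H(P,Q) = −Σ p·log₂ q.
  −0.088·log₂(0.126) = 0.26299
  −0.113·log₂(0.180) = 0.27955
  −0.394·log₂(0.112) = 1.24442
  −0.115·log₂(0.216) = 0.25425
  −0.290·log₂(0.366) = 0.42052
H(P,Q) = 2.4617 bits.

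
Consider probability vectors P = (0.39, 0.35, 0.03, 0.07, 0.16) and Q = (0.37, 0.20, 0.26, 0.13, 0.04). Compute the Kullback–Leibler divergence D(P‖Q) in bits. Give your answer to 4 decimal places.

0.4762 bits

D(P‖Q) = Σ p·log₂(p/q).
  0.39·log₂(0.39/0.37) = 0.02962
  0.35·log₂(0.35/0.20) = 0.28257
  0.03·log₂(0.03/0.26) = -0.09346
  0.07·log₂(0.07/0.13) = -0.06252
  0.16·log₂(0.16/0.04) = 0.32000
D(P‖Q) = 0.4762 bits.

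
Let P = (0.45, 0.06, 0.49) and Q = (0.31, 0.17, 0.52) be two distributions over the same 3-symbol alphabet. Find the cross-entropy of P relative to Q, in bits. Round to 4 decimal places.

1.3760 bits

H(P,Q) = −Σ p·log₂ q.
  −0.45·log₂(0.31) = 0.76035
  −0.06·log₂(0.17) = 0.15338
  −0.49·log₂(0.52) = 0.46227
H(P,Q) = 1.3760 bits.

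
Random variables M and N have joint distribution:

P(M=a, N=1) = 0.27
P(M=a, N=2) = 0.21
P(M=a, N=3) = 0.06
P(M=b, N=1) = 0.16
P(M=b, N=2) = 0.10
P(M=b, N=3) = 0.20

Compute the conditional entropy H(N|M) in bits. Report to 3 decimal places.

1.451 bits

Marginals: p(M) = (0.5400, 0.4600), p(N) = (0.4300, 0.3100, 0.2600).
H(N|M) = Σ p(M) · H(N|M=·).
  M=a: p=0.5400, H(N|M=a) = 1.3821
  M=b: p=0.4600, H(N|M=b) = 1.5310
Weighted sum = 1.451 bits.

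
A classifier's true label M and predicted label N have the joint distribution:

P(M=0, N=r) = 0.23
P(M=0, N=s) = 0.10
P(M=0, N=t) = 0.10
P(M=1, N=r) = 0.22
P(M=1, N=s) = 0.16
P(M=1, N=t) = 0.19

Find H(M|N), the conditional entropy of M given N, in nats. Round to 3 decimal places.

Chain rule: H(M|N) = H(M,N) − H(N).
Marginals: p(M) = (0.4300, 0.5700), p(N) = (0.4500, 0.2600, 0.2900).
H(M,N) = 1.7404 nats; H(N) = 1.0686 nats.
H(M|N) = 1.7404 − 1.0686 = 0.672 nats.

0.672 nats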